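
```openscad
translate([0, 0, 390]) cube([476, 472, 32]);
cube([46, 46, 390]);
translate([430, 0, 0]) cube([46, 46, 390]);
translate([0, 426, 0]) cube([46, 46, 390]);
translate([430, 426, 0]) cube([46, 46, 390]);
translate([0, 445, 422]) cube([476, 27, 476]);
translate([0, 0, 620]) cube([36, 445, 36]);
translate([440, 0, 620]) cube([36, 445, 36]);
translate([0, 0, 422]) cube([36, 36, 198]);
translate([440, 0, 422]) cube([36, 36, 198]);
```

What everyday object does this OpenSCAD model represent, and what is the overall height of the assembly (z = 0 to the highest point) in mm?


A chair. The overall height is 898 mm.

A slab on four corner posts with a tall panel at the back — a chair. The seat slab sits at z = 390 with thickness 32, and the 476 mm backrest starts at the seat top, so the overall height is 390 + 32 + 476 = 898 mm.


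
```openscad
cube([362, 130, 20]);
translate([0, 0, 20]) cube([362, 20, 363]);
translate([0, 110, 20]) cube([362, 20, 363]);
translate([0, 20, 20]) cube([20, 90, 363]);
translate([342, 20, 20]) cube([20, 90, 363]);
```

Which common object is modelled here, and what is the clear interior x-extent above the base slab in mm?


An open box. The internal width is 322 mm.

A 362×130 base slab with four walls standing on it — an open box. The base is 362 mm wide and the walls are 20 mm thick, so the internal width is 362 − 2 × 20 = 322 mm.


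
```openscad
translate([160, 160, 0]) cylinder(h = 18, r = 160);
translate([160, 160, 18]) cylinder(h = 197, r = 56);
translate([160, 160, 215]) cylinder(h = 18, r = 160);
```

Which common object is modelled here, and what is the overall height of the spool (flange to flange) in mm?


A spool. The overall height is 233 mm.

Three coaxial cylinders, large–small–large — a spool. Two 18 mm flanges and a 197 mm core give 18 + 197 + 18 = 233 mm.


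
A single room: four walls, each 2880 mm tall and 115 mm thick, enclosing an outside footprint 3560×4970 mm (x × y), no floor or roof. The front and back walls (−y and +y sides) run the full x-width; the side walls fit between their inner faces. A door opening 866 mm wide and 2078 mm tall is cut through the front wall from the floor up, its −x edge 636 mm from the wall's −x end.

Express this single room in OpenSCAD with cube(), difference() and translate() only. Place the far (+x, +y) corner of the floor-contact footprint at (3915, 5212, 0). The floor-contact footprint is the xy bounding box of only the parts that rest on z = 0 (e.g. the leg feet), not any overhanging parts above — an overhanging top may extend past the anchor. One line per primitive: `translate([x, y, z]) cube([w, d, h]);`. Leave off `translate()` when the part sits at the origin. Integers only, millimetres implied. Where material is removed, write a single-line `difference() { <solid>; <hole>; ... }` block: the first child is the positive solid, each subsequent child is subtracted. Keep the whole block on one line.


difference() { translate([355, 242, 0]) cube([3560, 115, 2880]); translate([991, 242, 0]) cube([866, 115, 2078]); }
translate([355, 5097, 0]) cube([3560, 115, 2880]);
translate([355, 357, 0]) cube([115, 4740, 2880]);
translate([3800, 357, 0]) cube([115, 4740, 2880]);


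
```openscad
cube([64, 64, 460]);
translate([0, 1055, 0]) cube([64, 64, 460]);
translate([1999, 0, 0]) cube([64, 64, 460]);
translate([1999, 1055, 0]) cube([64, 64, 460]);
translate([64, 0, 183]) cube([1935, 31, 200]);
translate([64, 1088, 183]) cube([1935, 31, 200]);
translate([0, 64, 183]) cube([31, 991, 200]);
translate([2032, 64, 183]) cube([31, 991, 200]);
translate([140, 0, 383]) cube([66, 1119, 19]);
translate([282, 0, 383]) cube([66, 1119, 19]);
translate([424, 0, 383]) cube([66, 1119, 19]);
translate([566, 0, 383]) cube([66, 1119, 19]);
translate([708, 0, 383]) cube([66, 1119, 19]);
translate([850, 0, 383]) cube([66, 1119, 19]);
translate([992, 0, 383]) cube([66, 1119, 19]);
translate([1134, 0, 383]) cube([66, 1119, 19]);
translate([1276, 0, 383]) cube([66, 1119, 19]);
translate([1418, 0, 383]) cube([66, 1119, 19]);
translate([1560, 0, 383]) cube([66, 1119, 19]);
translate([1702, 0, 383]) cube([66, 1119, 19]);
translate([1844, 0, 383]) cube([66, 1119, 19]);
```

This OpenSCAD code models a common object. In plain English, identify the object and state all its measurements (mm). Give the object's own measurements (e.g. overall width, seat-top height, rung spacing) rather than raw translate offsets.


A bed frame 2063 mm long (x) by 1119 mm wide (y). Four 64×64 mm corner posts, 460 mm tall, at the corners of the footprint. Four rails of 31 mm thickness and 200 mm height run between adjacent posts with their undersides at z = 183 mm, their outer faces flush with the outside of the frame (the two x-running rails run between the posts' inner faces; the two y-running rails run between the posts' inner faces). 13 slats, each 66 mm wide (x) and 19 mm thick, lie across the top of the two x-running rails, running the full 1119 mm width of the frame in y; along x they sit between the end posts with a 76 mm gap after the −x posts and between neighbouring slats, leaving 89 mm before the +x posts.


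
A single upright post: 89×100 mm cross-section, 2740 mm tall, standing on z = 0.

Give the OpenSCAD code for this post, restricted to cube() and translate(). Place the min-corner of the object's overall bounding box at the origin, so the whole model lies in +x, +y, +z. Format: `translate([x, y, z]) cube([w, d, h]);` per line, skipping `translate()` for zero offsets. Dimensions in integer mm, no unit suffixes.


cube([89, 100, 2740]);


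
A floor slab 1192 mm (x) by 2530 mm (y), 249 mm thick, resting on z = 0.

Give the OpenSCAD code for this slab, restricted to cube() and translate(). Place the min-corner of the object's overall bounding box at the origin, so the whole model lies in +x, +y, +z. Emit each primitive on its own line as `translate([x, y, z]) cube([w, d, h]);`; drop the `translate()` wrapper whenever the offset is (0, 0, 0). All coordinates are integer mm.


cube([1192, 2530, 249]);


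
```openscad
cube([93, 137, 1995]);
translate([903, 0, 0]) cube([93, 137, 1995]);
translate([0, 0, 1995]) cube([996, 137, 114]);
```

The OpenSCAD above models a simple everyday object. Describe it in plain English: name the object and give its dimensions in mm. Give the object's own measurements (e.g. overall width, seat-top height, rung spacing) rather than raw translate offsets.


A door frame. The clear opening is 810 mm wide and 1995 mm high. Two 93 mm wide jambs, 137 mm deep, stand either side of the opening from the floor to the top of the opening. A 114 mm thick head sits across the top of both jambs, spanning the full outside width of the frame.


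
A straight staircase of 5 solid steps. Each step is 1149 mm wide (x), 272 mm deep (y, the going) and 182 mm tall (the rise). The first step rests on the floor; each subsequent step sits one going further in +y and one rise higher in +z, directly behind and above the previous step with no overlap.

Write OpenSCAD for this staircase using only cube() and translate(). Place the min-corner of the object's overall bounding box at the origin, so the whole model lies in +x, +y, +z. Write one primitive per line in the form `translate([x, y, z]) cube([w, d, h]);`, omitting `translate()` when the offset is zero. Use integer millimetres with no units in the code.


cube([1149, 272, 182]);
translate([0, 272, 182]) cube([1149, 272, 182]);
translate([0, 544, 364]) cube([1149, 272, 182]);
translate([0, 816, 546]) cube([1149, 272, 182]);
translate([0, 1088, 728]) cube([1149, 272, 182]);


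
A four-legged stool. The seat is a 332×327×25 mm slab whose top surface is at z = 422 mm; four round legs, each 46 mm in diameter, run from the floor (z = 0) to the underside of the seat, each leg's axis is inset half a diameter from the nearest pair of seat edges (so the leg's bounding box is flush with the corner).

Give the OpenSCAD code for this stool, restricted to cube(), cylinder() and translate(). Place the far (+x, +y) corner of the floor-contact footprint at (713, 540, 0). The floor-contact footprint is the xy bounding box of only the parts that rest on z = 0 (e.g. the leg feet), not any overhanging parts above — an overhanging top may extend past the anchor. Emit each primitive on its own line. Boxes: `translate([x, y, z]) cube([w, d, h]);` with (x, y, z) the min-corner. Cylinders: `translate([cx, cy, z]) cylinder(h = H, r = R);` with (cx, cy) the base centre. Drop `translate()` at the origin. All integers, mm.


translate([381, 213, 397]) cube([332, 327, 25]);
translate([404, 236, 0]) cylinder(h = 397, r = 23);
translate([690, 236, 0]) cylinder(h = 397, r = 23);
translate([404, 517, 0]) cylinder(h = 397, r = 23);
translate([690, 517, 0]) cylinder(h = 397, r = 23);


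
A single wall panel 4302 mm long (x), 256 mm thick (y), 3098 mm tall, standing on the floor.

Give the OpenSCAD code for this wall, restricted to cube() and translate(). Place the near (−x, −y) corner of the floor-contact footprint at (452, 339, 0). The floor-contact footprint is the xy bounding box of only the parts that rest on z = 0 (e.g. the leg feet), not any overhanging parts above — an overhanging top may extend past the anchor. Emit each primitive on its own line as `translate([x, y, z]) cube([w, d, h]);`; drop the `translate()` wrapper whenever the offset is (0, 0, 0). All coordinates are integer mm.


translate([452, 339, 0]) cube([4302, 256, 3098]);


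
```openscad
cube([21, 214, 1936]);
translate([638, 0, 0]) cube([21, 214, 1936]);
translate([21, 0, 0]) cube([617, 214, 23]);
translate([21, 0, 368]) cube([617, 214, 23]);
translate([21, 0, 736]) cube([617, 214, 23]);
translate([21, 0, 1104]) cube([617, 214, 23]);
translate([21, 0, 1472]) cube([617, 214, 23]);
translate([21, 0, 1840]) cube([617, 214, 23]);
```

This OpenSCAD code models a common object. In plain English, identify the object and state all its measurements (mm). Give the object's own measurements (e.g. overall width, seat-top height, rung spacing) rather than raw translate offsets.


An open bookshelf. Two side panels, each 21 mm thick, 214 mm deep and 1936 mm tall, stand 659 mm apart (outside-to-outside). Between them sit 6 shelves, each 23 mm thick and 214 mm deep, spanning the full gap between the sides. The bottom shelf rests on the floor (its underside at z = 0) and the clear gap between one shelf's top and the next shelf's underside is 345 mm.


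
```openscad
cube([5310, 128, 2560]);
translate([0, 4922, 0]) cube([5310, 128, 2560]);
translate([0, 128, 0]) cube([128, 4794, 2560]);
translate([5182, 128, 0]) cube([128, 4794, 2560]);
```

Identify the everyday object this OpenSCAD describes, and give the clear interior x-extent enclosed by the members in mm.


A house (or room) frame. The interior width is 5054 mm.

Four 2560 mm walls enclosing a rectangle with no floor or roof — a room or house frame. Outside width is 5310 mm and wall thickness is 128 mm, so the interior width is 5310 − 2 × 128 = 5054 mm.


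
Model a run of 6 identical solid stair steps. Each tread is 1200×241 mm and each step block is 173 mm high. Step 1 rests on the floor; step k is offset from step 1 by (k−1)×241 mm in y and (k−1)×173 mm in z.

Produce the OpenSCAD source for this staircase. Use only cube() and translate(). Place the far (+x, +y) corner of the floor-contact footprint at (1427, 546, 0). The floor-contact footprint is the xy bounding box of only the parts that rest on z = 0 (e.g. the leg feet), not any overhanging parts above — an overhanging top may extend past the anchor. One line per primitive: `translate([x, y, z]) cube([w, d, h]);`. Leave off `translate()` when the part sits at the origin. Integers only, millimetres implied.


translate([227, 305, 0]) cube([1200, 241, 173]);
translate([227, 546, 173]) cube([1200, 241, 173]);
translate([227, 787, 346]) cube([1200, 241, 173]);
translate([227, 1028, 519]) cube([1200, 241, 173]);
translate([227, 1269, 692]) cube([1200, 241, 173]);
translate([227, 1510, 865]) cube([1200, 241, 173]);


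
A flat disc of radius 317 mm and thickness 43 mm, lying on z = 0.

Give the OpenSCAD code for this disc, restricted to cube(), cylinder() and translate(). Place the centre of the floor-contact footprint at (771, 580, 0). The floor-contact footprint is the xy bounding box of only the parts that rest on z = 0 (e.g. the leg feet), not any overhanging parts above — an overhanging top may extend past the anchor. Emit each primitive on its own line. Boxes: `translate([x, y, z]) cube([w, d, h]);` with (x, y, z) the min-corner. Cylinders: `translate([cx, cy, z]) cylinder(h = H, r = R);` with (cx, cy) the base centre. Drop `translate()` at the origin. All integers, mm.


translate([771, 580, 0]) cylinder(h = 43, r = 317);


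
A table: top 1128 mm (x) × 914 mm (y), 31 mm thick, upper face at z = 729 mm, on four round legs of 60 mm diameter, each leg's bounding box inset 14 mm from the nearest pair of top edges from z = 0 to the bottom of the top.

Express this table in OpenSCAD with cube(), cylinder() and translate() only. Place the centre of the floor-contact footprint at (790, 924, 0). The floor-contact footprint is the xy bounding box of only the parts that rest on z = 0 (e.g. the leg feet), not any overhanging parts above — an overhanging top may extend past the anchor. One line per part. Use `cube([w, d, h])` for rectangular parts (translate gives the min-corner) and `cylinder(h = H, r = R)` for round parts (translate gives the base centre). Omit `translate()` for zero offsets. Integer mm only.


// leg_h = 729 - 31 = 698
translate([226, 467, 698]) cube([1128, 914, 31]);
translate([270, 511, 0]) cylinder(h = 698, r = 30);
translate([1310, 511, 0]) cylinder(h = 698, r = 30);
translate([270, 1337, 0]) cylinder(h = 698, r = 30);
translate([1310, 1337, 0]) cylinder(h = 698, r = 30);


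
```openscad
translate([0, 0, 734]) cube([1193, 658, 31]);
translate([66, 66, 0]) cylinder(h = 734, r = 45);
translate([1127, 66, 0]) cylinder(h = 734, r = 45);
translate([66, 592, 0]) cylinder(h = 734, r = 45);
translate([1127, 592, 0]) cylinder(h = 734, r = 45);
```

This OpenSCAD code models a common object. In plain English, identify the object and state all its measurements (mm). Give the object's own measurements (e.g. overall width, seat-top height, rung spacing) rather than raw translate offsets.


A rectangular dining table. The top is 1193×658×31 mm with its upper surface at z = 765 mm. It stands on four round legs of 90 mm diameter, each leg's bounding box inset 21 mm from the nearest pair of top edges, running from the floor to the underside of the top.


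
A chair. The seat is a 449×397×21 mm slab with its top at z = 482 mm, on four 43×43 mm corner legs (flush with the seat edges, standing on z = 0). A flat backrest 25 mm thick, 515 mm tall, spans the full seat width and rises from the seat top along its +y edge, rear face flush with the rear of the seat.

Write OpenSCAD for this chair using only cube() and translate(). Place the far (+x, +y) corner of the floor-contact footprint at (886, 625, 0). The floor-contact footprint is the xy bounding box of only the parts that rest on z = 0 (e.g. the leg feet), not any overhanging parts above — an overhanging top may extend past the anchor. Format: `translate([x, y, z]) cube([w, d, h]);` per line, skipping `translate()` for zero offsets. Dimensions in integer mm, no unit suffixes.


translate([437, 228, 461]) cube([449, 397, 21]);
translate([437, 228, 0]) cube([43, 43, 461]);
translate([843, 228, 0]) cube([43, 43, 461]);
translate([437, 582, 0]) cube([43, 43, 461]);
translate([843, 582, 0]) cube([43, 43, 461]);
translate([437, 600, 482]) cube([449, 25, 515]);


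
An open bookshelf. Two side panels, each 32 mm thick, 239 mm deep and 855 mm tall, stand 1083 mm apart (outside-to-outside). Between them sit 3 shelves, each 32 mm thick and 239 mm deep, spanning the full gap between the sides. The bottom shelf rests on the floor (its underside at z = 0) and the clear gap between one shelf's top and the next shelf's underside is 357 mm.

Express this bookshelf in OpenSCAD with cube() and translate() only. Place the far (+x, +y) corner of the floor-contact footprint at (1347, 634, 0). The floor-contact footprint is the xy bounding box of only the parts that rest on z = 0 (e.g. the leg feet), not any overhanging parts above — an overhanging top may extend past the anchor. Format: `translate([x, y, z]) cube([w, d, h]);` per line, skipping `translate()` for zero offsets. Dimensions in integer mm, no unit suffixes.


translate([264, 395, 0]) cube([32, 239, 855]);
translate([1315, 395, 0]) cube([32, 239, 855]);
translate([296, 395, 0]) cube([1019, 239, 32]);
translate([296, 395, 389]) cube([1019, 239, 32]);
translate([296, 395, 778]) cube([1019, 239, 32]);


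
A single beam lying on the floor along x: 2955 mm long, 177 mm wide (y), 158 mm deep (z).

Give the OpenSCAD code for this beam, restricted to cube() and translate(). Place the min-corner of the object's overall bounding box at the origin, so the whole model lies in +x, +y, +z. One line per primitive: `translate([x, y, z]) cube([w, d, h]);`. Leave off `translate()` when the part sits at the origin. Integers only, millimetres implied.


cube([2955, 177, 158]);


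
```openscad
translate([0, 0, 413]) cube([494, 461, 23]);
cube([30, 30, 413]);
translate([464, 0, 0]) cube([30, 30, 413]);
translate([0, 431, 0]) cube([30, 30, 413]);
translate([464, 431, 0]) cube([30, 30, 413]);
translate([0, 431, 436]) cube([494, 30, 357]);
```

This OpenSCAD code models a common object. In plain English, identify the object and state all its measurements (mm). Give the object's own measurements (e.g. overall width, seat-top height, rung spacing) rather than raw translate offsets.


A chair. The seat is a 494×461×23 mm slab with its top at z = 436 mm, on four 30×30 mm corner legs (flush with the seat edges, standing on z = 0). A flat backrest 30 mm thick, 357 mm tall, spans the full seat width and rises from the seat top along its +y edge, rear face flush with the rear of the seat.


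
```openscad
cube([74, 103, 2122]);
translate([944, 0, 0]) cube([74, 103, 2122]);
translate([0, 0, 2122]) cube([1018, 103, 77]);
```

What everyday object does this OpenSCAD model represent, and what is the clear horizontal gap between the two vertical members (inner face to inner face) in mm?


A door frame. The clear opening width is 870 mm.

Two 2122 mm tall posts with a header on top — a door frame. The left jamb is 74 mm wide at x = 0; the right jamb starts at x = 944. The clear opening is 944 − 74 = 870 mm.


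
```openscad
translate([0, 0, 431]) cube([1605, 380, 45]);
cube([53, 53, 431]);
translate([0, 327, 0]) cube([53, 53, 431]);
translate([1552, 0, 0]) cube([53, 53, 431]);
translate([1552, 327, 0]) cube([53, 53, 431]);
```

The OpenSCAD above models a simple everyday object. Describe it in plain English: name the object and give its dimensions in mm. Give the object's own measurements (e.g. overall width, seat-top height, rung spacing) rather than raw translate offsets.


A long wooden bench with a 1605 mm (x) × 380 mm (y) seat, 45 mm thick, its top surface 476 mm above the floor. Four 53 mm square legs at the seat corners, flush with the edges, run from z = 0 to the seat underside.


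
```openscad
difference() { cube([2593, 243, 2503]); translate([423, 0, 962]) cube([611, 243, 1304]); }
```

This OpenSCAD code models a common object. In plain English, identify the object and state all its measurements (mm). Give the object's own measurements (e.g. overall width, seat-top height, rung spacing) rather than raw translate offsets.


A wall 2593 mm long (x), 243 mm thick (y), 2503 mm tall, with a rectangular window opening cut through it. The opening is 611 mm wide and 1304 mm tall; its sill is at z = 962 mm and its near (−x) edge is 423 mm from the wall's −x end. The opening passes through the full wall thickness.


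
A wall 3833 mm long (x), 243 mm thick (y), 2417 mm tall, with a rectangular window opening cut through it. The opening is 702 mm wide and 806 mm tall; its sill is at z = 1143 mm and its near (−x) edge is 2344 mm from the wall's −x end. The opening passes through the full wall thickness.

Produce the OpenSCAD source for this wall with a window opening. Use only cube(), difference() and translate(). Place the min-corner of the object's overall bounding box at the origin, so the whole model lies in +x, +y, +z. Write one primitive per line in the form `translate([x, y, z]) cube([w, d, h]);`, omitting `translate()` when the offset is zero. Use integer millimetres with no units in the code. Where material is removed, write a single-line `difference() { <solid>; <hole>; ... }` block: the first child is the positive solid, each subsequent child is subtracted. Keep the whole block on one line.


difference() { cube([3833, 243, 2417]); translate([2344, 0, 1143]) cube([702, 243, 806]); }


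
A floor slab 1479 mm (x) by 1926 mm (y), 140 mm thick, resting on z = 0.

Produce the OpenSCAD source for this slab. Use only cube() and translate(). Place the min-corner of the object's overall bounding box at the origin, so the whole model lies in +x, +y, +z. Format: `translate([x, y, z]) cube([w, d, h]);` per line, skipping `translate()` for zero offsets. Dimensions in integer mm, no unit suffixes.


cube([1479, 1926, 140]);


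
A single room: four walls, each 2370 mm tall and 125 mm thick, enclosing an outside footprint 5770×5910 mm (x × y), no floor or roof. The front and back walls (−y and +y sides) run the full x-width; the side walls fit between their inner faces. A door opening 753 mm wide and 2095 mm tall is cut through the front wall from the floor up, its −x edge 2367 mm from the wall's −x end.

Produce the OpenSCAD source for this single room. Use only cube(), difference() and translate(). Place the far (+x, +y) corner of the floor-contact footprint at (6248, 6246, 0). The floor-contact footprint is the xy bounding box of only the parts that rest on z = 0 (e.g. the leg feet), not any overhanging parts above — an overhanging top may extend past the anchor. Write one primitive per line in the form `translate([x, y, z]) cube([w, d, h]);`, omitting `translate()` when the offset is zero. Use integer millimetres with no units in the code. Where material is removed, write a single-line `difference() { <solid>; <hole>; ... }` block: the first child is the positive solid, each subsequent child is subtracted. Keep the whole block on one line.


difference() { translate([478, 336, 0]) cube([5770, 125, 2370]); translate([2845, 336, 0]) cube([753, 125, 2095]); }
translate([478, 6121, 0]) cube([5770, 125, 2370]);
translate([478, 461, 0]) cube([125, 5660, 2370]);
translate([6123, 461, 0]) cube([125, 5660, 2370]);


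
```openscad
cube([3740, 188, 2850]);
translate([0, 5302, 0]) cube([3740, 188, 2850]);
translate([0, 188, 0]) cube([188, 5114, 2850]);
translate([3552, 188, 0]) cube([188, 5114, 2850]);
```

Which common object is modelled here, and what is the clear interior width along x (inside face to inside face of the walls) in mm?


A house (or room) frame. The interior width is 3364 mm.

Four 2850 mm walls enclosing a rectangle with no floor or roof — a room or house frame. Outside width is 3740 mm and wall thickness is 188 mm, so the interior width is 3740 − 2 × 188 = 3364 mm.


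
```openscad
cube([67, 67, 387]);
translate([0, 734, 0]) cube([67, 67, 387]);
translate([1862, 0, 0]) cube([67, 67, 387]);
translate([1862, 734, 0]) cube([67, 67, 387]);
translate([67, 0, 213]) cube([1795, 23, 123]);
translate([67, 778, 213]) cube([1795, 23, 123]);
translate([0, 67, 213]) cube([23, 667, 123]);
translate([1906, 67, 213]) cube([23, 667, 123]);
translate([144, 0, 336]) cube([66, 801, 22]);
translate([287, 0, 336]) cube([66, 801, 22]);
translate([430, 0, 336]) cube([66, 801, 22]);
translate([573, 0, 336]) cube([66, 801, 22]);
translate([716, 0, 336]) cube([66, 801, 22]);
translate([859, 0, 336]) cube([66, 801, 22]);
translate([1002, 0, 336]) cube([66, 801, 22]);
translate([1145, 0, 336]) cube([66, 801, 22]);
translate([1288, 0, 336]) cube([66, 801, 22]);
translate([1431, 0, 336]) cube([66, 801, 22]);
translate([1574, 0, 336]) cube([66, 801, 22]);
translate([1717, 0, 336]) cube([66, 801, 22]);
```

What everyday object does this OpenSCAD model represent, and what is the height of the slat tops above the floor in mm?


A bed frame. The slat-top height is 358 mm.

Four posts, four rails, and a row of slats — a bed frame. Slats sit on the rails at z = 213 + 123 = 336; with slat thickness 22, the top is 358 mm.


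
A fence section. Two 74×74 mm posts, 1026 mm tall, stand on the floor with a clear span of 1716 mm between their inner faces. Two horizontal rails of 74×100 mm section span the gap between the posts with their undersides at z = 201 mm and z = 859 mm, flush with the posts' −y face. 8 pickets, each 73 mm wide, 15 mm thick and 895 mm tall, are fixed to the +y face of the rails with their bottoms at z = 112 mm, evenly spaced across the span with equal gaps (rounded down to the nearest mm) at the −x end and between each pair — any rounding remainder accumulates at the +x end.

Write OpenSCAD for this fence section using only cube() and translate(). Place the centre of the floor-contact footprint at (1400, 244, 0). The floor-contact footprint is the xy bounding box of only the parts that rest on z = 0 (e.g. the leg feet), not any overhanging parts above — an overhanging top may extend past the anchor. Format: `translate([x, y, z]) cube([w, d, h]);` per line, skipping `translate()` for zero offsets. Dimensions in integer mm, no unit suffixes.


translate([468, 207, 0]) cube([74, 74, 1026]);
translate([2258, 207, 0]) cube([74, 74, 1026]);
translate([542, 207, 201]) cube([1716, 74, 100]);
translate([542, 207, 859]) cube([1716, 74, 100]);
translate([667, 281, 112]) cube([73, 15, 895]);
translate([865, 281, 112]) cube([73, 15, 895]);
translate([1063, 281, 112]) cube([73, 15, 895]);
translate([1261, 281, 112]) cube([73, 15, 895]);
translate([1459, 281, 112]) cube([73, 15, 895]);
translate([1657, 281, 112]) cube([73, 15, 895]);
translate([1855, 281, 112]) cube([73, 15, 895]);
translate([2053, 281, 112]) cube([73, 15, 895]);


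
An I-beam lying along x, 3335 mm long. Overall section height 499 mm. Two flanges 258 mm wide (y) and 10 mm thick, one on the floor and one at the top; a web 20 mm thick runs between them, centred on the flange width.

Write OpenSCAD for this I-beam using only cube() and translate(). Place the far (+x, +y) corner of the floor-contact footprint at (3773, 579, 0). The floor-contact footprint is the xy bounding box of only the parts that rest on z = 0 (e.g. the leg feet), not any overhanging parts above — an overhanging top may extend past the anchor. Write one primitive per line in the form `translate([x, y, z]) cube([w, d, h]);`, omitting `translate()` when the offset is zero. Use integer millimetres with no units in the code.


translate([438, 321, 0]) cube([3335, 258, 10]);
translate([438, 440, 10]) cube([3335, 20, 479]);
translate([438, 321, 489]) cube([3335, 258, 10]);


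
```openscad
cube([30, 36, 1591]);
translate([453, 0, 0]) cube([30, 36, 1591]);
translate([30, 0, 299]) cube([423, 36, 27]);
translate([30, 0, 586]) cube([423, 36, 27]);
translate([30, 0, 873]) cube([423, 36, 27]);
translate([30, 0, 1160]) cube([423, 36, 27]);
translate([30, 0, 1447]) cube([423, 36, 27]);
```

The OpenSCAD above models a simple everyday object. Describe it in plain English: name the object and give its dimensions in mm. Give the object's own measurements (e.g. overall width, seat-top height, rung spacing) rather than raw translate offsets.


A straight ladder. Two 30×36 mm vertical rails, 1591 mm tall, stand 483 mm apart (outside-to-outside) with their front faces coplanar on the −y side. 5 rungs, each 36 mm deep and 27 mm tall, span between the inner faces of the rails, front faces flush with the rails. The lowest rung's underside is at z = 299 mm and rungs are spaced 287 mm apart (underside to underside).


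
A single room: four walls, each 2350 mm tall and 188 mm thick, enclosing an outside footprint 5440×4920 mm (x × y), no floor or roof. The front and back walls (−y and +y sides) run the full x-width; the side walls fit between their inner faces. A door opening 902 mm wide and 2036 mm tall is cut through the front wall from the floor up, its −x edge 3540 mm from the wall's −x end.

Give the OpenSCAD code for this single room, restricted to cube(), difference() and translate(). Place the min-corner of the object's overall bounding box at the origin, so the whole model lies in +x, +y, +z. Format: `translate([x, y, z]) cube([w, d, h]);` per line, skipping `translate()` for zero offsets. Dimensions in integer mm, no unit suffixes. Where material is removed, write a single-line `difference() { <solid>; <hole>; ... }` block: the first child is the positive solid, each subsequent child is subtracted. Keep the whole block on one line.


difference() { cube([5440, 188, 2350]); translate([3540, 0, 0]) cube([902, 188, 2036]); }
translate([0, 4732, 0]) cube([5440, 188, 2350]);
translate([0, 188, 0]) cube([188, 4544, 2350]);
translate([5252, 188, 0]) cube([188, 4544, 2350]);


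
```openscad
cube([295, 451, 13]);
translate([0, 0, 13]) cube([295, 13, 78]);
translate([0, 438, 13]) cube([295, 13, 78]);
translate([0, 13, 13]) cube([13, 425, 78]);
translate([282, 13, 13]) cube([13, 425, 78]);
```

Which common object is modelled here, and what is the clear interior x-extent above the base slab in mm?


An open box. The internal width is 269 mm.

A 295×451 base slab with four walls standing on it — an open box. The base is 295 mm wide and the walls are 13 mm thick, so the internal width is 295 − 2 × 13 = 269 mm.


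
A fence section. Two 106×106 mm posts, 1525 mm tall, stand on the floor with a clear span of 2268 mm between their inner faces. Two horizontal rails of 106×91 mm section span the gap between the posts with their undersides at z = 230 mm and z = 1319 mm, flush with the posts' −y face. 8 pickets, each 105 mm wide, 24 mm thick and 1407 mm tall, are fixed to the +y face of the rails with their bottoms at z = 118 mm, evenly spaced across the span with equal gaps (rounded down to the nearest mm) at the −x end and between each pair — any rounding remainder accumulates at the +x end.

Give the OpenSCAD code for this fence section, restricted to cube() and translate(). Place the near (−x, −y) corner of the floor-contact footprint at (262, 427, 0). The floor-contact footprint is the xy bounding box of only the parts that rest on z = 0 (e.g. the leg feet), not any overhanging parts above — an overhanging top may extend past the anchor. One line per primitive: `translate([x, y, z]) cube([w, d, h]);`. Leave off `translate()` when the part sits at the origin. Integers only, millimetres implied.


translate([262, 427, 0]) cube([106, 106, 1525]);
translate([2636, 427, 0]) cube([106, 106, 1525]);
translate([368, 427, 230]) cube([2268, 106, 91]);
translate([368, 427, 1319]) cube([2268, 106, 91]);
translate([526, 533, 118]) cube([105, 24, 1407]);
translate([789, 533, 118]) cube([105, 24, 1407]);
translate([1052, 533, 118]) cube([105, 24, 1407]);
translate([1315, 533, 118]) cube([105, 24, 1407]);
translate([1578, 533, 118]) cube([105, 24, 1407]);
translate([1841, 533, 118]) cube([105, 24, 1407]);
translate([2104, 533, 118]) cube([105, 24, 1407]);
translate([2367, 533, 118]) cube([105, 24, 1407]);


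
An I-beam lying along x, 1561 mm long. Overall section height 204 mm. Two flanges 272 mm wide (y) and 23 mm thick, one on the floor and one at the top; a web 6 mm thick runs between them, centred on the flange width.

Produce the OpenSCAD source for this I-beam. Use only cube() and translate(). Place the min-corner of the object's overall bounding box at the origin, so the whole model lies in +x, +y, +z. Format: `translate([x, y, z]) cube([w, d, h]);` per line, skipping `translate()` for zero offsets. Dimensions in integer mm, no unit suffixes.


cube([1561, 272, 23]);
translate([0, 133, 23]) cube([1561, 6, 158]);
translate([0, 0, 181]) cube([1561, 272, 23]);


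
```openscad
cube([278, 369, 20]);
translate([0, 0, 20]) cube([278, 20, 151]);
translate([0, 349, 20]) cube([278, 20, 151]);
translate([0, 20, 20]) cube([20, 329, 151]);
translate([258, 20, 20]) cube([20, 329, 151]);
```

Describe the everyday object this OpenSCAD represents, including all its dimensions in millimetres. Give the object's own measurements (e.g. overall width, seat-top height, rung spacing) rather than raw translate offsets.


An open-topped rectangular box: outside dimensions 278×369×171 mm, with a uniform wall and base thickness of 20 mm. The base is a full 278×369 slab on the floor; four walls sit on top of the base. The front and back walls (the −y and +y sides) span the full width; the two side walls fit between them.


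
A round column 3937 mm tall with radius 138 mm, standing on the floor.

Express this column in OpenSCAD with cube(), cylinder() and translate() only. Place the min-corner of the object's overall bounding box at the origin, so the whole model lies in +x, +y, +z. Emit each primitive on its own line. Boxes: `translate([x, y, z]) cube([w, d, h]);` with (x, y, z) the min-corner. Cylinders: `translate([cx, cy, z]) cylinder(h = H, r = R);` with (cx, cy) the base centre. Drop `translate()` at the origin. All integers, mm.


translate([138, 138, 0]) cylinder(h = 3937, r = 138);


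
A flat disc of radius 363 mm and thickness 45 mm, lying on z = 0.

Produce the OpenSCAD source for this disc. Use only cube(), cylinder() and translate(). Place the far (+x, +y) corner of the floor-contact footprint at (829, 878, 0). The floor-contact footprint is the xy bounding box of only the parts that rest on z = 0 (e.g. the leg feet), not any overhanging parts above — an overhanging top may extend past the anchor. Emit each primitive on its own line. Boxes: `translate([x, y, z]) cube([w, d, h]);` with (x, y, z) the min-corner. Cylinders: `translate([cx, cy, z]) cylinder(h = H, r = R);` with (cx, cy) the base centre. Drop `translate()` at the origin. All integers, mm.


translate([466, 515, 0]) cylinder(h = 45, r = 363);


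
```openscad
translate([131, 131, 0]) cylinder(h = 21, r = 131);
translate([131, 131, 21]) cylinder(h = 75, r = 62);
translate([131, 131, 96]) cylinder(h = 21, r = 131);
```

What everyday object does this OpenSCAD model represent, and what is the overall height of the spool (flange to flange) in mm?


A spool. The overall height is 117 mm.

Three coaxial cylinders, large–small–large — a spool. Two 21 mm flanges and a 75 mm core give 21 + 75 + 21 = 117 mm.


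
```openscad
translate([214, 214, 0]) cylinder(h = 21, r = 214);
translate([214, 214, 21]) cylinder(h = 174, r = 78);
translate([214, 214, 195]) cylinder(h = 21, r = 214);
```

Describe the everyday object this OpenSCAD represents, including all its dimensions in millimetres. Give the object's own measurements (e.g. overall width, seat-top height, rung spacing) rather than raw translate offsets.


A spool: two coaxial disc flanges of radius 214 mm and thickness 21 mm, joined by a core cylinder of radius 78 mm and height 174 mm. The lower flange rests on z = 0 and the three cylinders share a vertical axis.


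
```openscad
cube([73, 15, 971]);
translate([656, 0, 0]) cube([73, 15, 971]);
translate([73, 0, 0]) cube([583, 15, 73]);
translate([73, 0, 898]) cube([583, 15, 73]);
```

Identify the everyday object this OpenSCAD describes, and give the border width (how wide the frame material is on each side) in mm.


A picture frame. The border width is 73 mm.

Four thin pieces enclosing a rectangular opening — a picture frame. The two full-height stiles are 971 mm tall; the top rail sits at z = 898 and is 73 mm tall, so the border above the opening is 971 − 898 = 73 mm, matching the stile x-width.


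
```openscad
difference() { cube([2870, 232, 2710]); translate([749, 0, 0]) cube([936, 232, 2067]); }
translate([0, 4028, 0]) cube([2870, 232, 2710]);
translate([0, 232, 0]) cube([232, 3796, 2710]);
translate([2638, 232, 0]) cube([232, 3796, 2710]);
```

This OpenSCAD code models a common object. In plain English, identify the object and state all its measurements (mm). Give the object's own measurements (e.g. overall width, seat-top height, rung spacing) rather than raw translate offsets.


A single room: four walls, each 2710 mm tall and 232 mm thick, enclosing an outside footprint 2870×4260 mm (x × y), no floor or roof. The front and back walls (−y and +y sides) run the full x-width; the side walls fit between their inner faces. A door opening 936 mm wide and 2067 mm tall is cut through the front wall from the floor up, its −x edge 749 mm from the wall's −x end.


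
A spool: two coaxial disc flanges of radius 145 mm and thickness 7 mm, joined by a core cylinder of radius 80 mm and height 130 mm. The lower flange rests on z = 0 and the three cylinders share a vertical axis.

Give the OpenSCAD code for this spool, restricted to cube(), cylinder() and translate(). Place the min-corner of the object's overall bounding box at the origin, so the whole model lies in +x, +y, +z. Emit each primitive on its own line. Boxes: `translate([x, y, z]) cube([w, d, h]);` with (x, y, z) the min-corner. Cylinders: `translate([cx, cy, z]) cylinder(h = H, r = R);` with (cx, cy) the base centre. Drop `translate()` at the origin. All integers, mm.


translate([145, 145, 0]) cylinder(h = 7, r = 145);
translate([145, 145, 7]) cylinder(h = 130, r = 80);
translate([145, 145, 137]) cylinder(h = 7, r = 145);


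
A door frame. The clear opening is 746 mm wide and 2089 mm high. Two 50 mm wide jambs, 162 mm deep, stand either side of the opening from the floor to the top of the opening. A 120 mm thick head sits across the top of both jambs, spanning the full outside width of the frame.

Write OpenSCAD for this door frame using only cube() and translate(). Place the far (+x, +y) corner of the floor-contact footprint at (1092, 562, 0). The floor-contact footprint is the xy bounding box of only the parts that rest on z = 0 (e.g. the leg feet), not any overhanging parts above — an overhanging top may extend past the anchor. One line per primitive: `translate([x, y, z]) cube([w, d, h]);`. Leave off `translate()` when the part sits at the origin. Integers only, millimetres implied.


translate([246, 400, 0]) cube([50, 162, 2089]);
translate([1042, 400, 0]) cube([50, 162, 2089]);
translate([246, 400, 2089]) cube([846, 162, 120]);


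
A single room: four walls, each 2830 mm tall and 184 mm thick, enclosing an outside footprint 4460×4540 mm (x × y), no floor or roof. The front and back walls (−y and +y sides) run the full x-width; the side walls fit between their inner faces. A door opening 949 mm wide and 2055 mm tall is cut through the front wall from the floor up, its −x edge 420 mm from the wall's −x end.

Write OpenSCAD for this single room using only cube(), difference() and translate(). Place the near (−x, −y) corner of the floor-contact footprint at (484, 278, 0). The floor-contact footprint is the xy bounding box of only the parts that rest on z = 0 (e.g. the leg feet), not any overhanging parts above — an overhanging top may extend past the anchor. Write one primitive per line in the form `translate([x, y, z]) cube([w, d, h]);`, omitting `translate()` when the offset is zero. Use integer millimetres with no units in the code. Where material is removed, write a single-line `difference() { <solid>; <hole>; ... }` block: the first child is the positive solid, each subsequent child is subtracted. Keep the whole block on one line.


difference() { translate([484, 278, 0]) cube([4460, 184, 2830]); translate([904, 278, 0]) cube([949, 184, 2055]); }
translate([484, 4634, 0]) cube([4460, 184, 2830]);
translate([484, 462, 0]) cube([184, 4172, 2830]);
translate([4760, 462, 0]) cube([184, 4172, 2830]);


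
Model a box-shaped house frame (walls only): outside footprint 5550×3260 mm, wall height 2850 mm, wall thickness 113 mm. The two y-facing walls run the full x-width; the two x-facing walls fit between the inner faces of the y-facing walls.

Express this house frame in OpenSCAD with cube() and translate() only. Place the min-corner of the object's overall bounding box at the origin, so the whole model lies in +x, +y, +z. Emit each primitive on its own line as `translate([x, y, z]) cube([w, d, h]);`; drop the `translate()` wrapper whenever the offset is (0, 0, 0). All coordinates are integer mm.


cube([5550, 113, 2850]);
translate([0, 3147, 0]) cube([5550, 113, 2850]);
translate([0, 113, 0]) cube([113, 3034, 2850]);
translate([5437, 113, 0]) cube([113, 3034, 2850]);
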